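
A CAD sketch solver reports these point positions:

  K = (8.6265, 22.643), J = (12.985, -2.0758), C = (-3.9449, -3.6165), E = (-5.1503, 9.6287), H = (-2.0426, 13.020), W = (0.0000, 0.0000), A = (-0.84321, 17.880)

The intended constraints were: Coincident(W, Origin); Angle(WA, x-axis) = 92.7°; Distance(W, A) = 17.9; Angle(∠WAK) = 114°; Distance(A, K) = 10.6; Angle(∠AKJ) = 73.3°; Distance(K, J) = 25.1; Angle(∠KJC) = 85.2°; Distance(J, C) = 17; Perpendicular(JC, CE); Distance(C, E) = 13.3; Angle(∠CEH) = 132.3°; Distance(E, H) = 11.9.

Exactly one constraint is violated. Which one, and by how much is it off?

Distance(E, H) = 11.9 — off by 7.30.

W = (0.00, 0.00) ✓; WA at 92.70° ✓; |WA| = 17.90 ✓; ∠WAK = 114.0° ✓; |AK| = 10.60 ✓; ∠AKJ = 73.30° ✓; |KJ| = 25.10 ✓; ∠KJC = 85.20° ✓; |JC| = 17.00 ✓; ∠(JC, CE) = 90.00° ✓; |CE| = 13.30 ✓; ∠CEH = 132.3° ✓; |EH| = 4.600 ✗.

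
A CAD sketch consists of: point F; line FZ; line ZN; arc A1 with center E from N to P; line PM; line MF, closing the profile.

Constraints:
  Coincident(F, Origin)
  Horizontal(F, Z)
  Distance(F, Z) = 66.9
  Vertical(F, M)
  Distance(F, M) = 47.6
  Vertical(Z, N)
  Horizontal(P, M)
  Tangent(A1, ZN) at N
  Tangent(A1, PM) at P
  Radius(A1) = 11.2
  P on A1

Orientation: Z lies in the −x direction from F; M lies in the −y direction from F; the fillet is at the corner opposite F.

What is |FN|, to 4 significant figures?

76.16

The virtual corner opposite F is at (-66.90, -47.60). The tangent condition forces EN to be normal to ZN and tangency of A1 to PM means the radius EP is perpendicular to PM, with radius 11.2, so the center E sits 11.2 in from both sides at E = (-55.70, -36.40). That places the tangent points at N = (-66.90, -36.40) on ZN and P = (-55.70, -47.60) on PM. Then |FN| = |N − F| = 76.16.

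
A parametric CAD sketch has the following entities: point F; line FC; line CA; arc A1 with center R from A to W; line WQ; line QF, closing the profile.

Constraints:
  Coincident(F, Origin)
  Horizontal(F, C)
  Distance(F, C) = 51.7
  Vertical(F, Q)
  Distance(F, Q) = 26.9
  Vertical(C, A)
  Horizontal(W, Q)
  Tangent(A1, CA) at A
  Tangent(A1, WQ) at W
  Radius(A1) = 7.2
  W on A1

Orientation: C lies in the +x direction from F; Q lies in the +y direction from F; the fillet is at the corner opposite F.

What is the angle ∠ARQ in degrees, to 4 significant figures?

170.8°

The virtual corner opposite F is at (51.70, 26.90). The tangent condition forces RA to be normal to CA and the tangent condition forces RW to be normal to WQ, with radius 7.2, so the center R sits 7.2 in from both sides at R = (44.50, 19.70). That places the tangent points at A = (51.70, 19.70) on CA and W = (44.50, 26.90) on WQ. Then cos ∠ARQ = RA·RQ / (|RA||RQ|), giving 170.8°.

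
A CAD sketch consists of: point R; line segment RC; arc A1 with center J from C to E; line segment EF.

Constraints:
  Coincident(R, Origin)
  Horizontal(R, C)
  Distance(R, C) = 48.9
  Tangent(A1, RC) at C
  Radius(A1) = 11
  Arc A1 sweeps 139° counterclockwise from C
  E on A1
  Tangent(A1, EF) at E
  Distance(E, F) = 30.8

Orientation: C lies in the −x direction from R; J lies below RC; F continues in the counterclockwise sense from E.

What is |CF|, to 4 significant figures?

42.64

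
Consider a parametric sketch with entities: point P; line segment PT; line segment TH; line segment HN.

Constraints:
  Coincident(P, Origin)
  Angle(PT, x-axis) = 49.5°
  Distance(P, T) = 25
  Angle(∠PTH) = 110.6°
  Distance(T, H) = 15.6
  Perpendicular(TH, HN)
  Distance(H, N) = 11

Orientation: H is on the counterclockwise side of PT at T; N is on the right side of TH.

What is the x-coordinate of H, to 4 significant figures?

8.697

P is at the origin; PT runs at 49.5° with length 25.0, so T = 25.0·(cos 49.5°, sin 49.5°) = (16.24, 19.01). ∠PTH = 110.6°, so TH runs at 49.5° + (180° − 110.6°) = 118.9° from the x-axis; with |TH| = 15.6, H = T + 15.6·(cos 118.9°, sin 118.9°) = (8.697, 32.67). So H.x = 8.697.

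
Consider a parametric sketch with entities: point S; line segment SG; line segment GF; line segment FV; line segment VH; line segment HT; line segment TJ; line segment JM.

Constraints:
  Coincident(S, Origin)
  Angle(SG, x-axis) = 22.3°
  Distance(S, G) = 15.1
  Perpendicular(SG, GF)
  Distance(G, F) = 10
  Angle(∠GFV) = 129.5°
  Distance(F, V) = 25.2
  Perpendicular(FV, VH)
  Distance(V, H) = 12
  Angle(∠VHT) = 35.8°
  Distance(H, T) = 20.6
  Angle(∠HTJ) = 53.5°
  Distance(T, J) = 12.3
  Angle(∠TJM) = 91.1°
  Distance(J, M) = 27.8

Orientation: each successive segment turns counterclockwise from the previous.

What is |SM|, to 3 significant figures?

21.2

S is at the origin; SG runs at 22.3° with length 15.1, so G = (14.0, 5.73). The perpendicularity gives GF at right angles to SG, so GF runs at 112°; with |GF| = 10.0, F = (10.2, 15.0). ∠GFV = 129.5° gives FV at 163° from the x-axis; with |FV| = 25.2, V = (-13.9, 22.4). FV ⟂ VH, so VH runs at -107°; with |VH| = 12.0, H = (-17.4, 11.0). ∠VHT = 35.8° gives HT at 37.0° from the x-axis; with |HT| = 20.6, T = (-0.994, 23.4). ∠HTJ = 53.5° gives TJ at 164° from the x-axis; with |TJ| = 12.3, J = (-12.8, 26.9). ∠TJM = 91.1° gives JM at -108° from the x-axis; with |JM| = 27.8, M = (-21.2, 0.362). Then |SM| = |M − S| = 21.2.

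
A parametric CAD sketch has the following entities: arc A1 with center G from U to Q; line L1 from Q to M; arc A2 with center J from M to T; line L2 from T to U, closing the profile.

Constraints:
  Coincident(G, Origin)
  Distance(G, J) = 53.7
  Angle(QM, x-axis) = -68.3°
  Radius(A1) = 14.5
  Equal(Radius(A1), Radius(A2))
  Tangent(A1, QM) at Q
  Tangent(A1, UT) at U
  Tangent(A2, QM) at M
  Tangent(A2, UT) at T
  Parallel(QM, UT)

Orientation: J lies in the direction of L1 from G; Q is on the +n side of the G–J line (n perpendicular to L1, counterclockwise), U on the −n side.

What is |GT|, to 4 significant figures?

55.62

The slot axis is L1's direction at -68.3°, so u = (cos -68.3°, sin -68.3°) = (0.3697, -0.9291) and n = (−sin -68.3°, cos -68.3°) = (0.9291, 0.3697). G is at the origin and J lies 53.7 along u from G, so J = 53.7·u = (19.86, -49.89). Tangency of A1 to both parallel lines with radius 14.5 puts Q and U at G ± 14.5·n: Q = (13.47, 5.361), U = (-13.47, -5.361). Equal radii place M and T the same way about J: M = J + 14.5·n = (33.33, -44.53), T = J − 14.5·n = (6.383, -55.26). Then |GT| = |T − G| = 55.62.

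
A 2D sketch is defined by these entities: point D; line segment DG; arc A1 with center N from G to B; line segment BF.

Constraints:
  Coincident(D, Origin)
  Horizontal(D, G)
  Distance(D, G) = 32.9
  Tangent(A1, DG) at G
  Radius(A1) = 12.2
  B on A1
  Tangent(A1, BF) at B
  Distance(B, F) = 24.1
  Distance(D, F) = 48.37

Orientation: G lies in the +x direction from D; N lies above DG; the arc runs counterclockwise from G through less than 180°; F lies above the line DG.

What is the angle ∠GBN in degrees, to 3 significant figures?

27.2°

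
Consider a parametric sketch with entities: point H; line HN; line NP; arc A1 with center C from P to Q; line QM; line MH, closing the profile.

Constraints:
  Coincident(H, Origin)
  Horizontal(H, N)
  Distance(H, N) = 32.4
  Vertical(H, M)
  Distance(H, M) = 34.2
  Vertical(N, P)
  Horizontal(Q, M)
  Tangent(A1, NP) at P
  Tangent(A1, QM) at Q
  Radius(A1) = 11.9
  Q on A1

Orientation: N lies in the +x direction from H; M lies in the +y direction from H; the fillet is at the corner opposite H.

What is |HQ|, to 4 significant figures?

39.87

The virtual corner opposite H is at (32.40, 34.20). A1 meets NP tangentially, so CP is at right angles to NP and since A1 is tangent to QM there, CQ ⟂ QM, with radius 11.9, so the center C sits 11.9 in from both sides at C = (20.50, 22.30). That places the tangent points at P = (32.40, 22.30) on NP and Q = (20.50, 34.20) on QM. Then |HQ| = |Q − H| = 39.87.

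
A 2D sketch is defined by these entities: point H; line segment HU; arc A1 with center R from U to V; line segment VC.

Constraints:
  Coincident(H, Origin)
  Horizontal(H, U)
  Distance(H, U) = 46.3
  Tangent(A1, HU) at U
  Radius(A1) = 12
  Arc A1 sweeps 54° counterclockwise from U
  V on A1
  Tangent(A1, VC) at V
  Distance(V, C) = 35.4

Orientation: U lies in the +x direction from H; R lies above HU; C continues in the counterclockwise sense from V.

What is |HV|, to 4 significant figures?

56.23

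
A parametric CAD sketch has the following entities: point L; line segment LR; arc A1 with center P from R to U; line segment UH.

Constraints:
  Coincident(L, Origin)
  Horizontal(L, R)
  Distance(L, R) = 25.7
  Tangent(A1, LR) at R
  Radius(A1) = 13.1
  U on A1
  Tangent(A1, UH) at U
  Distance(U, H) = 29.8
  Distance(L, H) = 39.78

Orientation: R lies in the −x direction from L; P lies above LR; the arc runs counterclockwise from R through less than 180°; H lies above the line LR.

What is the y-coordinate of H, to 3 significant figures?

39.3

L is at the origin; LR is horizontal with |LR| = 25.7 and R on the −x side, so R = (-25.7, 0.00). A1 meets LR tangentially, so PR is at right angles to LR, so P = R + (0, 13.1) = (-25.7, 13.1). Since PU ⟂ UH (tangency), |PH| = √(13.1² + 29.8²) = 32.6 regardless of where U sits on A1. So H lies on both circle(L, 39.78) and circle(P, 32.6); the above-LR intersection is H = (-6.34, 39.3). U is the foot of the tangent from H: U = (-12.9, 10.2).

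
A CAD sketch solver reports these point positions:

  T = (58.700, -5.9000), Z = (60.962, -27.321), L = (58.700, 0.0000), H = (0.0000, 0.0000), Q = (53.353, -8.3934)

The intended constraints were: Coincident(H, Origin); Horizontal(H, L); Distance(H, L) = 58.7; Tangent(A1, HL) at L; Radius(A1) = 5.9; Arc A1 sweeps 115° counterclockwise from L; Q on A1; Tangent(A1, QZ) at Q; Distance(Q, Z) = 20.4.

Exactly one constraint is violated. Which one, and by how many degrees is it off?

Tangent(A1, QZ) at Q — off by 3.10°.

H = (0.00, 0.00) ✓; H.y = 0.00, L.y = 0.00 ✓; |HL| = 58.70 ✓; ∠(TL, LH) = 90.00° ✓; |TL| = 5.900 ✓; bearing(T→Q) − bearing(T→L) = 115.0° ✓; |TQ| = 5.900 ✓; ∠(TQ, QZ) = 93.10° ✗; |QZ| = 20.40 ✓.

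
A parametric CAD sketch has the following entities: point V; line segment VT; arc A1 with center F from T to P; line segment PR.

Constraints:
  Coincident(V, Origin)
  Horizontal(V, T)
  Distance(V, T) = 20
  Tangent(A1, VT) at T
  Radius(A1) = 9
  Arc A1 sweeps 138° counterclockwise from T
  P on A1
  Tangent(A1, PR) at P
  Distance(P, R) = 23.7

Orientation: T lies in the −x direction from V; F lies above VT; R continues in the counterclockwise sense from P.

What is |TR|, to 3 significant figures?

33.6

On A1, T sits at bearing -90° from F; a 138° counterclockwise sweep puts P at bearing 48°, so P = F + 9.0·(cos 48°, sin 48°) = (-14.0, 15.7). The tangent condition forces FP to be normal to PR, so PR runs along (−sin 48°, cos 48°); with |PR| = 23.7, R = (-31.6, 31.5). Then |TR| = |R − T| = 33.6.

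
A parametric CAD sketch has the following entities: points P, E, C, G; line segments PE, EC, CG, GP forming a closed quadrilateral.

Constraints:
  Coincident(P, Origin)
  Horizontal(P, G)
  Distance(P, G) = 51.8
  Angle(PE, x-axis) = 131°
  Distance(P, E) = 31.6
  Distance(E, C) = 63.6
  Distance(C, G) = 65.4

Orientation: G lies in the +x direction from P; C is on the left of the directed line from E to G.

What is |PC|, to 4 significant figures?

68.82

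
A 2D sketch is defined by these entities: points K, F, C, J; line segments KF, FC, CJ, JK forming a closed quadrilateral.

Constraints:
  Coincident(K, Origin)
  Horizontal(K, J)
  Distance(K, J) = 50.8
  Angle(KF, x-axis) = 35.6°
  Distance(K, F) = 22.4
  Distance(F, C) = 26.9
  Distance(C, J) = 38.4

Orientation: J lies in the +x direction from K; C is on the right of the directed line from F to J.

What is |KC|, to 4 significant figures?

20.22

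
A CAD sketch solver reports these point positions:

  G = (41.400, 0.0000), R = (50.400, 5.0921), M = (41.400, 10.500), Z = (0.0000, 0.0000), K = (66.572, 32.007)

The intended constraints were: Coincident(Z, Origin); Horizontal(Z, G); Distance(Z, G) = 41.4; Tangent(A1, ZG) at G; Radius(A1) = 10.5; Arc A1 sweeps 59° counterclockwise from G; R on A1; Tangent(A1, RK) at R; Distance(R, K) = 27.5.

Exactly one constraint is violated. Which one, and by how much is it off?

Distance(R, K) = 27.5 — off by 3.90.

Z = (0.00, 0.00) ✓; Z.y = 0.00, G.y = 0.00 ✓; |ZG| = 41.40 ✓; ∠(MG, GZ) = 90.00° ✓; |MG| = 10.50 ✓; bearing(M→R) − bearing(M→G) = 59.00° ✓; |MR| = 10.50 ✓; ∠(MR, RK) = 90.00° ✓; |RK| = 31.40 ✗.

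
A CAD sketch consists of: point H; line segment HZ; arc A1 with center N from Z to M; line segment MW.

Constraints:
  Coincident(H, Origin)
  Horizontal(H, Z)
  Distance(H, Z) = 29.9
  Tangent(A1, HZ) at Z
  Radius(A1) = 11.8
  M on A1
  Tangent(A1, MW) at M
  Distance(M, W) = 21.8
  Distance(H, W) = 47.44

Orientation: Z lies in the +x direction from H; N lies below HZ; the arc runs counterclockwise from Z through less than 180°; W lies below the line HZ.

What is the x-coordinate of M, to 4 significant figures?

19.59

H is at the origin; HZ is horizontal with |HZ| = 29.9 and Z on the +x side, so Z = (29.90, 0.000). Tangency of A1 to HZ means the radius NZ is perpendicular to HZ, so N = Z + (0, -11.8) = (29.90, -11.80). Since NM ⟂ MW (tangency), |NW| = √(11.8² + 21.8²) = 24.79 regardless of where M sits on A1. So W lies on both circle(H, 47.44) and circle(N, 24.79); the below-HZ intersection is W = (30.20, -36.59). M is the foot of the tangent from W: M = (19.59, -17.54).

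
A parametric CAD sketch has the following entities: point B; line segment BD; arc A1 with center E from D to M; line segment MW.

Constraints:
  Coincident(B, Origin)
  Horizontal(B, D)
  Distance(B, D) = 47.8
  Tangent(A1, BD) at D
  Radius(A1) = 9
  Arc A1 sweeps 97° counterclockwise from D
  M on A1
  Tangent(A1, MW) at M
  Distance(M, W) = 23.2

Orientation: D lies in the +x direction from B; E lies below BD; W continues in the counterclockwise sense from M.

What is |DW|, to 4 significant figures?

33.68

On A1, D sits at bearing 90° from E; a 97° counterclockwise sweep puts M at bearing 187°, so M = E + 9.0·(cos 187°, sin 187°) = (38.87, -10.10). Tangency of A1 to MW means the radius EM is perpendicular to MW, so MW runs along (−sin 187°, cos 187°); with |MW| = 23.2, W = (41.69, -33.12). Then |DW| = |W − D| = 33.68.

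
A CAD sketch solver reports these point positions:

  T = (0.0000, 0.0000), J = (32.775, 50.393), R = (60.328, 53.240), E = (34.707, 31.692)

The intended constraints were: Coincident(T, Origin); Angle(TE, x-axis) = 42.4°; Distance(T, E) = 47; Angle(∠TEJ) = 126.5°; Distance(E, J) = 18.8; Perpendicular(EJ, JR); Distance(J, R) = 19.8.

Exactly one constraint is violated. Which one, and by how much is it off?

Distance(J, R) = 19.8 — off by 7.90.

T = (0.00, 0.00) ✓; TE at 42.40° ✓; |TE| = 47.00 ✓; ∠TEJ = 126.5° ✓; |EJ| = 18.80 ✓; ∠(EJ, JR) = 90.00° ✓; |JR| = 27.70 ✗.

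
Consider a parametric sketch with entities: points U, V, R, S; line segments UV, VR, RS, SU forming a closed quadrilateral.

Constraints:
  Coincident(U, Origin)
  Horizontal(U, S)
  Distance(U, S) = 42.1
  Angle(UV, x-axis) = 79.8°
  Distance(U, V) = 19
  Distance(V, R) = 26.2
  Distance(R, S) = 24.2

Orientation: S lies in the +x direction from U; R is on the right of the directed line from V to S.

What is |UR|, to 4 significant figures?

18.33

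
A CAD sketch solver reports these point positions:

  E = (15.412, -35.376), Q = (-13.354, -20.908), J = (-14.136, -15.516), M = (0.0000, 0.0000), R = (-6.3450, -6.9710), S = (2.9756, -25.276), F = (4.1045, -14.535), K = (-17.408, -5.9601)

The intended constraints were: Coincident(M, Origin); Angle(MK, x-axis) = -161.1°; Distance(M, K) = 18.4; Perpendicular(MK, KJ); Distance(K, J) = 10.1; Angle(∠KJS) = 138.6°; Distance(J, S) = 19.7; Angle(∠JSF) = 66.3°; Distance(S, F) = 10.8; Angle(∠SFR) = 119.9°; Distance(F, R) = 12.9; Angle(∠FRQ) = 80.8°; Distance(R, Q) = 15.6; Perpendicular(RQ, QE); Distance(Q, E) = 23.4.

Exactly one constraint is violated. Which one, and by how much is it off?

Distance(Q, E) = 23.4 — off by 8.80.

M = (0.00, 0.00) ✓; MK at -161.1° ✓; |MK| = 18.40 ✓; ∠(MK, KJ) = 90.00° ✓; |KJ| = 10.10 ✓; ∠KJS = 138.6° ✓; |JS| = 19.70 ✓; ∠JSF = 66.30° ✓; |SF| = 10.80 ✓; ∠SFR = 119.9° ✓; |FR| = 12.90 ✓; ∠FRQ = 80.80° ✓; |RQ| = 15.60 ✓; ∠(RQ, QE) = 90.00° ✓; |QE| = 32.20 ✗.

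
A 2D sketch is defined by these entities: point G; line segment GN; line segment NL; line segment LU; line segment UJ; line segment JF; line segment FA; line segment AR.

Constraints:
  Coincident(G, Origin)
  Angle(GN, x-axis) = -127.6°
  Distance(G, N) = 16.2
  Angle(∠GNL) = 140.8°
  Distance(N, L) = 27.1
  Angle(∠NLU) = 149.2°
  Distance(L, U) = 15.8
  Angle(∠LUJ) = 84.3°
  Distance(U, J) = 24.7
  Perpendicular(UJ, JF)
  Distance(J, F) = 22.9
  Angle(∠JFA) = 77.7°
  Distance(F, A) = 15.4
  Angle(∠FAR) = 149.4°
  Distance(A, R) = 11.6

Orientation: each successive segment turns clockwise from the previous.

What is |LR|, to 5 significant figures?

4.0202

G is at the origin; GN runs at -127.6° with length 16.2, so N = (-9.8844, -12.835). ∠GNL = 140.8° gives NL at -166.80° from the x-axis; with |NL| = 27.1, L = (-36.268, -19.023). ∠NLU = 149.2° gives LU at 162.40° from the x-axis; with |LU| = 15.8, U = (-51.329, -14.246). ∠LUJ = 84.3° gives UJ at 66.700° from the x-axis; with |UJ| = 24.7, J = (-41.559, 8.4397). UJ ⟂ JF, so JF runs at -23.300°; with |JF| = 22.9, F = (-20.526, -0.61832). ∠JFA = 77.7° gives FA at -125.60° from the x-axis; with |FA| = 15.4, A = (-29.491, -13.140). ∠FAR = 149.4° gives AR at -156.20° from the x-axis; with |AR| = 11.6, R = (-40.105, -17.821). Then |LR| = |R − L| = 4.0202.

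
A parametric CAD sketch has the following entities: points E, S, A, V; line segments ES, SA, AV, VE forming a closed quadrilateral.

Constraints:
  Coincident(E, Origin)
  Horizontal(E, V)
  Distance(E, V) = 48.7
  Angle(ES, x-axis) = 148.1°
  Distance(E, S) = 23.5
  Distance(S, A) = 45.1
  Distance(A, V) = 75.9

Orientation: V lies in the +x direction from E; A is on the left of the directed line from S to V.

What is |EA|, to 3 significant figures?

54.8

Checks: ES at 148.1° ✓; |SA| = 45.10 ✓; |AV| = 75.90 ✓.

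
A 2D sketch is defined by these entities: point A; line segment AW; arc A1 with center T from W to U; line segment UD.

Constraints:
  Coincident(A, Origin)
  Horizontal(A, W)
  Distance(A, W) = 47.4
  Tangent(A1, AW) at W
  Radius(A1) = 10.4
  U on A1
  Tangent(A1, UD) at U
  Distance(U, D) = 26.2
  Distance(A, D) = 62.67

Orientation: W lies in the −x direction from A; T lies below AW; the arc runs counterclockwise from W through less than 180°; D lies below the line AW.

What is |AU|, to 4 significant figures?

58.89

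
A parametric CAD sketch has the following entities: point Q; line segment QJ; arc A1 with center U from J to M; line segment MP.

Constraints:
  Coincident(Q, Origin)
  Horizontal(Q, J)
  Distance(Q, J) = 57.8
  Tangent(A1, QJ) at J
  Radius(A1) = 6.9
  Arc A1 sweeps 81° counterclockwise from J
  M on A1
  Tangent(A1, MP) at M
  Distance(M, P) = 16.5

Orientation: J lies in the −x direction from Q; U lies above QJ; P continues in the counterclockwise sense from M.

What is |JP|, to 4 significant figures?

24.03

Q is at the origin; QJ is horizontal with |QJ| = 57.8 and J on the −x side, so J = (-57.80, 0.000). Since A1 is tangent to QJ there, UJ ⟂ QJ, so U = J + (0, 6.9) = (-57.80, 6.900). On A1, J sits at bearing -90° from U; an 81° counterclockwise sweep puts M at bearing -9°, so M = U + 6.9·(cos -9°, sin -9°) = (-50.98, 5.821). Since A1 is tangent to MP there, UM ⟂ MP, so MP runs along (−sin -9°, cos -9°); with |MP| = 16.5, P = (-48.40, 22.12). Then |JP| = |P − J| = 24.03.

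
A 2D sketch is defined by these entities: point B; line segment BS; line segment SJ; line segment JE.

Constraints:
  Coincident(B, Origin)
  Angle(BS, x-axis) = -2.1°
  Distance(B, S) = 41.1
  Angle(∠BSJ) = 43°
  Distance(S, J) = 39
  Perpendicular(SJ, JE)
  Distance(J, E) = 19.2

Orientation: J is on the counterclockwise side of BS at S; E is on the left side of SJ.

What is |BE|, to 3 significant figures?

12.6

B is at the origin; BS runs at -2.1° with length 41.1, so S = 41.1·(cos -2.1°, sin -2.1°) = (41.1, -1.51). ∠BSJ = 43.0°, so SJ runs at -2.1° + (180° − 43.0°) = 135° from the x-axis; with |SJ| = 39.0, J = S + 39.0·(cos 135°, sin 135°) = (13.5, 26.1). The perpendicularity gives JE at right angles to SJ; with |JE| = 19.2 on the left of SJ, E = J + 19.2·(-0.708, -0.706) = (-0.0567, 12.6). Then |BE| = |E − B| = 12.6.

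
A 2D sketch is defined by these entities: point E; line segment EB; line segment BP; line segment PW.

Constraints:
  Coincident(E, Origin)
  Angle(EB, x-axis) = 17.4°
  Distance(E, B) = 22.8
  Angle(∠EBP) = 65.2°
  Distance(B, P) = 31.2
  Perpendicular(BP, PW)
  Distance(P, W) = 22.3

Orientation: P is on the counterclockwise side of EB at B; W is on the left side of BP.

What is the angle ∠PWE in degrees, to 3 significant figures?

85.8°

E is at the origin; EB runs at 17.4° with length 22.8, so B = 22.8·(cos 17.4°, sin 17.4°) = (21.8, 6.82). ∠EBP = 65.2°, so BP runs at 17.4° + (180° − 65.2°) = 132° from the x-axis; with |BP| = 31.2, P = B + 31.2·(cos 132°, sin 132°) = (0.799, 29.9). BP ⟂ PW; with |PW| = 22.3 on the left of BP, W = P + 22.3·(-0.741, -0.672) = (-15.7, 15.0). Then cos ∠PWE = WP·WE / (|WP||WE|), giving 85.8°.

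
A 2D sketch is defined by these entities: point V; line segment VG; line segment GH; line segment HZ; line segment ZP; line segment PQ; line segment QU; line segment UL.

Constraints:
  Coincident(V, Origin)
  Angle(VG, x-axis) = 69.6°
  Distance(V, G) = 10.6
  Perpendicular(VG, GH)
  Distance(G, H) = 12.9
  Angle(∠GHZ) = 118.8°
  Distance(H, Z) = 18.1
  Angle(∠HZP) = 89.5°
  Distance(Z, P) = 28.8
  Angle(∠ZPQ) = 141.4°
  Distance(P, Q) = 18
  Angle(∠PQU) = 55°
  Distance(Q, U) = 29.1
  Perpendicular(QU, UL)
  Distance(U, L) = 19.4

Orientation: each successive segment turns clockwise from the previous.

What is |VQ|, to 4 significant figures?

26.58

∠HZP = 89.5° gives ZP at -172.1° from the x-axis; with |ZP| = 28.8, P = (-10.10, -16.43). ∠ZPQ = 141.4° gives PQ at 149.3° from the x-axis; with |PQ| = 18.0, Q = (-25.57, -7.236). Then |VQ| = |Q − V| = 26.58.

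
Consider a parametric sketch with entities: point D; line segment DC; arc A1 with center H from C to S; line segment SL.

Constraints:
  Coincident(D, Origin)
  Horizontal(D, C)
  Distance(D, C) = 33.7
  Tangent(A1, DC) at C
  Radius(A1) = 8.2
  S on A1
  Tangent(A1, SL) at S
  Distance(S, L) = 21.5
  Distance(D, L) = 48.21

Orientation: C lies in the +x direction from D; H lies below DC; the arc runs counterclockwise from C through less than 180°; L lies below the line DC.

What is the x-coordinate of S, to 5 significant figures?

26.526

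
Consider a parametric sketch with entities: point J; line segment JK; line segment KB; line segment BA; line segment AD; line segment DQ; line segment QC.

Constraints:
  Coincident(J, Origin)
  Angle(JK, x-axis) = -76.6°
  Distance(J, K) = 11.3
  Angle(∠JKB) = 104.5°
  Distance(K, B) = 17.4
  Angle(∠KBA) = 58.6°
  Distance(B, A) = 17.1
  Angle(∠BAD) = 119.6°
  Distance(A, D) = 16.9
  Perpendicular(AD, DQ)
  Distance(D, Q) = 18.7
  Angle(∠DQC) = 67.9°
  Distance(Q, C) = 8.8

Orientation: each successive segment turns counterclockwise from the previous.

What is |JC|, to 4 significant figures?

12.38

J is at the origin; JK runs at -76.6° with length 11.3, so K = (2.619, -10.99). ∠JKB = 104.5° gives KB at -1.100° from the x-axis; with |KB| = 17.4, B = (20.02, -11.33). ∠KBA = 58.6° gives BA at 120.3° from the x-axis; with |BA| = 17.1, A = (11.39, 3.438). ∠BAD = 119.6° gives AD at -179.3° from the x-axis; with |AD| = 16.9, D = (-5.511, 3.231). AD ⟂ DQ, so DQ runs at -89.30°; with |DQ| = 18.7, Q = (-5.282, -15.47). ∠DQC = 67.9° gives QC at 22.80° from the x-axis; with |QC| = 8.8, C = (2.830, -12.06). Then |JC| = |C − J| = 12.38.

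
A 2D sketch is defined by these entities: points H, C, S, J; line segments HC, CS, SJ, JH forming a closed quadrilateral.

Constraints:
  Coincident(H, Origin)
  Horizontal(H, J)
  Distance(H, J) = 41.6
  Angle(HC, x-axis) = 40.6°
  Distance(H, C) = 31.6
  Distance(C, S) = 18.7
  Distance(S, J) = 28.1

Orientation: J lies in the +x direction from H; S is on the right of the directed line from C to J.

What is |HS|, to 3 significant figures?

14.7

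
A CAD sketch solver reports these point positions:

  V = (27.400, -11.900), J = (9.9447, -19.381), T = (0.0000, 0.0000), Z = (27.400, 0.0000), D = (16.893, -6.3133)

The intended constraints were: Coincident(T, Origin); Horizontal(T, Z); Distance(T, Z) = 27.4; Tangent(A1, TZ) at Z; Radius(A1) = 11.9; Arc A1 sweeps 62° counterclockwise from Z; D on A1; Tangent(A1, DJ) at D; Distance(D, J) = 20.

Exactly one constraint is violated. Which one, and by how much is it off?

Distance(D, J) = 20 — off by 5.20.

T = (0.00, 0.00) ✓; T.y = 0.00, Z.y = 0.00 ✓; |TZ| = 27.40 ✓; ∠(VZ, ZT) = 90.00° ✓; |VZ| = 11.90 ✓; bearing(V→D) − bearing(V→Z) = 62.00° ✓; |VD| = 11.90 ✓; ∠(VD, DJ) = 90.00° ✓; |DJ| = 14.80 ✗.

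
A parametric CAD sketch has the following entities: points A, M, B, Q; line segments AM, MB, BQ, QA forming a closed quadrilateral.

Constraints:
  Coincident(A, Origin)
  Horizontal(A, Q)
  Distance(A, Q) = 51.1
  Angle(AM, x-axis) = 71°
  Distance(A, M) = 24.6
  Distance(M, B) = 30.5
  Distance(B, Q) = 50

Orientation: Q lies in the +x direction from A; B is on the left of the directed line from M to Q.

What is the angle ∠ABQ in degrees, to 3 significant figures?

58.9°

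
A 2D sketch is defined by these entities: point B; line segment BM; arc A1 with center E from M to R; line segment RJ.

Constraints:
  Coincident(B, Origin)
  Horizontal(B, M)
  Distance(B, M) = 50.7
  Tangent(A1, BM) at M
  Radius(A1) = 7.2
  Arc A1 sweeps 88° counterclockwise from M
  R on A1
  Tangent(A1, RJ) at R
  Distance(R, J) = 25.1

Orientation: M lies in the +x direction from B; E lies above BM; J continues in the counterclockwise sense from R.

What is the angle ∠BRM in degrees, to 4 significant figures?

37.16°

B is at the origin; B and M share the same y with |BM| = 50.7 and M on the +x side, so M = (50.70, 0.000). Since A1 is tangent to BM there, EM ⟂ BM, so E = M + (0, 7.2) = (50.70, 7.200). On A1, M sits at bearing -90° from E; an 88° counterclockwise sweep puts R at bearing -2°, so R = E + 7.2·(cos -2°, sin -2°) = (57.90, 6.949). Then cos ∠BRM = RB·RM / (|RB||RM|), giving 37.16°.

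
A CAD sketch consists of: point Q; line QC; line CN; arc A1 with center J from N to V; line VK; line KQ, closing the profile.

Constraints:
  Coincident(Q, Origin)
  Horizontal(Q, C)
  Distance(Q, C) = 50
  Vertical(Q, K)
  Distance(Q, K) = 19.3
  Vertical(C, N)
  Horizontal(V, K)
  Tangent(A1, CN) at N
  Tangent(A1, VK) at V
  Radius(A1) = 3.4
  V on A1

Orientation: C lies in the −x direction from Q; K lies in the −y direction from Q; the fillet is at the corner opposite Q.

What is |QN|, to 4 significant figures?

52.47

Q is at the origin; QC is horizontal with |QC| = 50.0 and C on the −x side, so C = (-50.00, 0.000). Q and K share the same x with |QK| = 19.3 and K on the −y side, so K = (0.000, -19.30). The virtual corner opposite Q is at (-50.00, -19.30). Since A1 is tangent to CN there, JN ⟂ CN and A1 meets VK tangentially, so JV is at right angles to VK, with radius 3.4, so the center J sits 3.4 in from both sides at J = (-46.60, -15.90). That places the tangent points at N = (-50.00, -15.90) on CN and V = (-46.60, -19.30) on VK. Then |QN| = |N − Q| = 52.47.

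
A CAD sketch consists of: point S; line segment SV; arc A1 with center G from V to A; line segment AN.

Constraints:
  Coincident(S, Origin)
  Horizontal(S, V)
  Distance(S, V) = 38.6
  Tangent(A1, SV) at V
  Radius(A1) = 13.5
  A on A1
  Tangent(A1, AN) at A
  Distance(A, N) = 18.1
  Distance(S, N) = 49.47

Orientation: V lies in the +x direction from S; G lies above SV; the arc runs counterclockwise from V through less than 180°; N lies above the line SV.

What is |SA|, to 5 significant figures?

53.152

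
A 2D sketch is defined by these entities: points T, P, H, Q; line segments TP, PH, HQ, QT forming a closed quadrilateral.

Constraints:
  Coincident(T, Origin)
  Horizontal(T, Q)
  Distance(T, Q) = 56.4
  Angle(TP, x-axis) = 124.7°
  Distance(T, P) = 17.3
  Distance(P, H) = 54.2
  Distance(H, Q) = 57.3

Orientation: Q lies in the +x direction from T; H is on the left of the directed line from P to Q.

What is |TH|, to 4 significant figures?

59.11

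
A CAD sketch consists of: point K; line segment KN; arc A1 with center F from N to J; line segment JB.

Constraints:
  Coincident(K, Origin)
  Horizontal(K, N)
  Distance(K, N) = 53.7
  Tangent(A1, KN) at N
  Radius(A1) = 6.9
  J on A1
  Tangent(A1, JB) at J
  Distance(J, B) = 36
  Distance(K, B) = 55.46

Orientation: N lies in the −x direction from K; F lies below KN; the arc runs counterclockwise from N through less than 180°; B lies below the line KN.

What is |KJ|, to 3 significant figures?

60.3

K is at the origin; K and N share the same y with |KN| = 53.7 and N on the −x side, so N = (-53.7, 0.00). Since A1 is tangent to KN there, FN ⟂ KN, so F = N + (0, -6.9) = (-53.7, -6.90). Since FJ ⟂ JB (tangency), |FB| = √(6.9² + 36.0²) = 36.7 regardless of where J sits on A1. So B lies on both circle(K, 55.46) and circle(F, 36.7); the below-KN intersection is B = (-38.3, -40.1). J is the foot of the tangent from B: J = (-59.3, -10.9).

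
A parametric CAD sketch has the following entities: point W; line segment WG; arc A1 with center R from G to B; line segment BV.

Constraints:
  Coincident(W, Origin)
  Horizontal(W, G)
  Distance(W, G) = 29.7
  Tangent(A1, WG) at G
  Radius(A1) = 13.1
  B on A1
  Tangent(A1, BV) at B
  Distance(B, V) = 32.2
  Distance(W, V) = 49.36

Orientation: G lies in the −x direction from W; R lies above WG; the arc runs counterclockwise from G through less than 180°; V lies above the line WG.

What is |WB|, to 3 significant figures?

21.6

Checks: |RB| = 13.10 ✓; ∠(RB, BV) = 90.00° ✓; |BV| = 32.20 ✓; |WV| = 49.36 ✓.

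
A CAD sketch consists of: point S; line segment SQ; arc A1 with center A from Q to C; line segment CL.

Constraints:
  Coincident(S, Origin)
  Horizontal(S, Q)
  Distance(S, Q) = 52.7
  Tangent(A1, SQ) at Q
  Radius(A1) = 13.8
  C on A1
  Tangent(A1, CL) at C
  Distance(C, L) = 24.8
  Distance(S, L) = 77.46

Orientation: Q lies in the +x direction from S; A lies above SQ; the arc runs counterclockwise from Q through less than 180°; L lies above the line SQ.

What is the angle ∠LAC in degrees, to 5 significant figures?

60.906°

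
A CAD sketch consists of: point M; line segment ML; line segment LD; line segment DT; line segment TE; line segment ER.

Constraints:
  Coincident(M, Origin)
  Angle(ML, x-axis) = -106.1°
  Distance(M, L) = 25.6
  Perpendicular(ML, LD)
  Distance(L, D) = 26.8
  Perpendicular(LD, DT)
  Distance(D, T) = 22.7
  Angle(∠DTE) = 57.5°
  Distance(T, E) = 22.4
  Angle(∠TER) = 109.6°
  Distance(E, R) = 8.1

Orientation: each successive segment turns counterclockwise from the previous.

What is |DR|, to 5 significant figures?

17.307

M is at the origin; ML runs at -106.1° with length 25.6, so L = (-7.0993, -24.596). The perpendicularity gives LD at right angles to ML, so LD runs at -16.100°; with |LD| = 26.8, D = (18.650, -32.028). LD is perpendicular to DT, so DT runs at 73.900°; with |DT| = 22.7, T = (24.945, -10.218). ∠DTE = 57.5° gives TE at -163.60° from the x-axis; with |TE| = 22.4, E = (3.4560, -16.543). ∠TER = 109.6° gives ER at -93.200° from the x-axis; with |ER| = 8.1, R = (3.0039, -24.630). Then |DR| = |R − D| = 17.307.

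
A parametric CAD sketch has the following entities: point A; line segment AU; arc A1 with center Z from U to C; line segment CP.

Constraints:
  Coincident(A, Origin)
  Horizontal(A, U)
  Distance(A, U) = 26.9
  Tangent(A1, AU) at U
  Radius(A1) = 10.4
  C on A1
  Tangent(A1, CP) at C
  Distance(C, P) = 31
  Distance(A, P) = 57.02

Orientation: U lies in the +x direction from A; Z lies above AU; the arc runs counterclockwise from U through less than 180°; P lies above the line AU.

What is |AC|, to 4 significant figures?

38.39

A is at the origin; AU is horizontal with |AU| = 26.9 and U on the +x side, so U = (26.90, 0.000). A1 meets AU tangentially, so ZU is at right angles to AU, so Z = U + (0, 10.4) = (26.90, 10.40). Since ZC ⟂ CP (tangency), |ZP| = √(10.4² + 31.0²) = 32.70 regardless of where C sits on A1. So P lies on both circle(A, 57.02) and circle(Z, 32.70); the above-AU intersection is P = (40.50, 40.13). C is the foot of the tangent from P: C = (37.24, 9.306).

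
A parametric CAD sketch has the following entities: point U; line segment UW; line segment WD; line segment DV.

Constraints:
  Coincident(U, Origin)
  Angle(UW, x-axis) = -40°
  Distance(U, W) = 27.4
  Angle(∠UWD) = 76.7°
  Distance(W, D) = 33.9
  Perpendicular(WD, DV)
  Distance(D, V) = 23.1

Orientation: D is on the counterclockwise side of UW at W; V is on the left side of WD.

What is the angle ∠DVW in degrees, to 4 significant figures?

55.73°

U is at the origin; UW runs at -40.0° with length 27.4, so W = 27.4·(cos -40.0°, sin -40.0°) = (20.99, -17.61). ∠UWD = 76.7°, so WD runs at -40.0° + (180° − 76.7°) = 63.30° from the x-axis; with |WD| = 33.9, D = W + 33.9·(cos 63.30°, sin 63.30°) = (36.22, 12.67). WD is perpendicular to DV; with |DV| = 23.1 on the left of WD, V = D + 23.1·(-0.8934, 0.4493) = (15.58, 23.05). Then cos ∠DVW = VD·VW / (|VD||VW|), giving 55.73°.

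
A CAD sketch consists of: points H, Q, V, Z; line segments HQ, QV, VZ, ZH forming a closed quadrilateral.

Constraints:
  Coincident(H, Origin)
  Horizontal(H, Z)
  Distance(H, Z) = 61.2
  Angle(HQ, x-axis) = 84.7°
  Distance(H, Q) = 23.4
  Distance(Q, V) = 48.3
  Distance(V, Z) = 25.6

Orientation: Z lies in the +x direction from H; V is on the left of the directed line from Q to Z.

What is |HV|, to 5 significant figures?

55.555

Checks: |QV| = 48.30 ✓; |VZ| = 25.60 ✓.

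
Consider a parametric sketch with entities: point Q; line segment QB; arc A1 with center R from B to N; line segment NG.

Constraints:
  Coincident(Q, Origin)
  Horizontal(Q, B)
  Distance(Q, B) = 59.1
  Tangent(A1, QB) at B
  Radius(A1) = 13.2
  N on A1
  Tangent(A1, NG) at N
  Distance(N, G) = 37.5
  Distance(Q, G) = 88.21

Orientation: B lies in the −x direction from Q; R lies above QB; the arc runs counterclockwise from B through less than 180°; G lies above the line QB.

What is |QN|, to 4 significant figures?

53.28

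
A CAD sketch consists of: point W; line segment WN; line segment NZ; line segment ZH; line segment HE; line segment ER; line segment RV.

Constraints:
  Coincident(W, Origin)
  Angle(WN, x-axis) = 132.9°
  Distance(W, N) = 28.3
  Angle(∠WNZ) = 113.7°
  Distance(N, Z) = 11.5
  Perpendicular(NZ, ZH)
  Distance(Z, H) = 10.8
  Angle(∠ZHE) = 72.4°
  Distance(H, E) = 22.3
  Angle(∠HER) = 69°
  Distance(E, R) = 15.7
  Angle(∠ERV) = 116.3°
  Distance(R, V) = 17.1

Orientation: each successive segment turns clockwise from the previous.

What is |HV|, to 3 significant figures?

16.2

∠HER = 69.0° gives ER at 118° from the x-axis; with |ER| = 15.7, R = (-26.8, 24.0). ∠ERV = 116.3° gives RV at 54.3° from the x-axis; with |RV| = 17.1, V = (-16.8, 37.9). Then |HV| = |V − H| = 16.2.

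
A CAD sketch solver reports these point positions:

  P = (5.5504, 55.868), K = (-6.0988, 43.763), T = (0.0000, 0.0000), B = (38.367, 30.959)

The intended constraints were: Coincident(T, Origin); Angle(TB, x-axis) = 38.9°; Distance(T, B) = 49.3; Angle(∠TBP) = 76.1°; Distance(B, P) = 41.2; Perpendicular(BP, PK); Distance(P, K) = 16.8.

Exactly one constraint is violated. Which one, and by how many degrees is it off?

Perpendicular(BP, PK) — off by 6.70°.

T = (0.00, 0.00) ✓; TB at 38.90° ✓; |TB| = 49.30 ✓; ∠TBP = 76.10° ✓; |BP| = 41.20 ✓; ∠(BP, PK) = 83.30° ✗; |PK| = 16.80 ✓.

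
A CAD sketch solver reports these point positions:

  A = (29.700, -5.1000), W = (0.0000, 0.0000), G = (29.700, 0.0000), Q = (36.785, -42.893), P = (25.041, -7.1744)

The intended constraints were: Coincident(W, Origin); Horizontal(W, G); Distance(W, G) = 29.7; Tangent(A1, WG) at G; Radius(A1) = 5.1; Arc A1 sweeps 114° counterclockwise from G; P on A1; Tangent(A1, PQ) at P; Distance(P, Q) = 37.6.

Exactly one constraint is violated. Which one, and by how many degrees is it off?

Tangent(A1, PQ) at P — off by 5.80°.

W = (0.00, 0.00) ✓; W.y = 0.00, G.y = 0.00 ✓; |WG| = 29.70 ✓; ∠(AG, GW) = 90.00° ✓; |AG| = 5.100 ✓; bearing(A→P) − bearing(A→G) = 114.0° ✓; |AP| = 5.100 ✓; ∠(AP, PQ) = 95.80° ✗; |PQ| = 37.60 ✓.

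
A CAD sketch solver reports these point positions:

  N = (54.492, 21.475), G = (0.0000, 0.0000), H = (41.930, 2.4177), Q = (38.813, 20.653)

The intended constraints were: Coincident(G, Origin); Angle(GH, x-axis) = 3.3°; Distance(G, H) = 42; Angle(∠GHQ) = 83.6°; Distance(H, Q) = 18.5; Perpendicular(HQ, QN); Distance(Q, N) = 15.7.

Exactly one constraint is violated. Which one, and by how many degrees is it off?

Perpendicular(HQ, QN) — off by 6.70°.

G = (0.00, 0.00) ✓; GH at 3.300° ✓; |GH| = 42.00 ✓; ∠GHQ = 83.60° ✓; |HQ| = 18.50 ✓; ∠(HQ, QN) = 96.70° ✗; |QN| = 15.70 ✓.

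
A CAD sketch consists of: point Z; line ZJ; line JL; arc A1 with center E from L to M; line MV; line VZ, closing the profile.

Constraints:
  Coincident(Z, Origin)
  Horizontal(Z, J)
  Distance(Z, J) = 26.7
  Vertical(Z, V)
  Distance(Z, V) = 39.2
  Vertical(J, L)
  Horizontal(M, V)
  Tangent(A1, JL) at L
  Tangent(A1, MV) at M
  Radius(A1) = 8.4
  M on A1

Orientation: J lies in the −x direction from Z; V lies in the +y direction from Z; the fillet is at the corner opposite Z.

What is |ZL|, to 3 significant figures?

40.8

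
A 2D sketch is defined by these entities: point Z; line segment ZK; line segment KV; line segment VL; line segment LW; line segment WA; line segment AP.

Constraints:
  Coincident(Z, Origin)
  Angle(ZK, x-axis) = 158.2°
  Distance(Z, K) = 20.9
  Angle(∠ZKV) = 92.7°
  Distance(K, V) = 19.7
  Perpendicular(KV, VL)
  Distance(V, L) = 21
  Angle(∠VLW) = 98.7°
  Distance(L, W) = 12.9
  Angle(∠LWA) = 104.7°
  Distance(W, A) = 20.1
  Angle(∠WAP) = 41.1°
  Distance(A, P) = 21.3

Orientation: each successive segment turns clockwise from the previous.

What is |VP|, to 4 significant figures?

13.76

Z is at the origin; ZK runs at 158.2° with length 20.9, so K = (-19.41, 7.762). ∠ZKV = 92.7° gives KV at 70.90° from the x-axis; with |KV| = 19.7, V = (-12.96, 26.38). KV ⟂ VL, so VL runs at -19.10°; with |VL| = 21.0, L = (6.885, 19.51). ∠VLW = 98.7° gives LW at -100.4° from the x-axis; with |LW| = 12.9, W = (4.556, 6.817). ∠LWA = 104.7° gives WA at -175.7° from the x-axis; with |WA| = 20.1, A = (-15.49, 5.310). ∠WAP = 41.1° gives AP at 45.40° from the x-axis; with |AP| = 21.3, P = (-0.5315, 20.48). Then |VP| = |P − V| = 13.76.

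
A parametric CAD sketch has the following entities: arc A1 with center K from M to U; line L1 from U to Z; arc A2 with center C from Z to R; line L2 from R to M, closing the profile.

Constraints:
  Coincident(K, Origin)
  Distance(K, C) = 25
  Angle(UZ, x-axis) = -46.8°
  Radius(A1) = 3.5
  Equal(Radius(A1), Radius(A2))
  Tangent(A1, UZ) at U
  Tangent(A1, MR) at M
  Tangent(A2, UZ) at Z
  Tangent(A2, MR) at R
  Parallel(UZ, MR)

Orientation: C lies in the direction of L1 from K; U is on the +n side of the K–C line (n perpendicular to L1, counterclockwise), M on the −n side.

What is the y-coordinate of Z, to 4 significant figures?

-15.83

The slot axis is L1's direction at -46.8°, so u = (cos -46.8°, sin -46.8°) = (0.6845, -0.7290) and n = (−sin -46.8°, cos -46.8°) = (0.7290, 0.6845). K is at the origin and C lies 25.0 along u from K, so C = 25.0·u = (17.11, -18.22). Tangency of A1 to both parallel lines with radius 3.5 puts U and M at K ± 3.5·n: U = (2.551, 2.396), M = (-2.551, -2.396). Equal radii place Z and R the same way about C: Z = C + 3.5·n = (19.67, -15.83), R = C − 3.5·n = (14.56, -20.62). So Z.y = -15.83.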